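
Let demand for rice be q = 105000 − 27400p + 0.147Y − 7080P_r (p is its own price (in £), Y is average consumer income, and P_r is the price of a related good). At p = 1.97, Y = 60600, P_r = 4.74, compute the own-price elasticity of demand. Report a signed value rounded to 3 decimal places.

At the given values, q = 105000 − 27400(1.97) + 0.147(60600) − 7080(4.74) = 26371.
∂q/∂p = −27400.
E = (-27400) × (1.97/26371) = -2.04686…

-2.047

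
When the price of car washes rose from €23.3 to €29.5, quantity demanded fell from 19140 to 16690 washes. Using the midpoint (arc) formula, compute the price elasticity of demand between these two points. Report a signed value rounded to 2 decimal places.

%ΔQ = (16690 − 19140) / [(19140 + 16690)/2] = -2450/17915 = -0.136756…
%ΔP = (29.5 − 23.3) / [(23.3 + 29.5)/2] = 6.2/26.4 = 0.234848…
Arc Ed = %ΔQ / %ΔP = (-2450/17915) / (6.2/26.4) = -0.5823…

-0.58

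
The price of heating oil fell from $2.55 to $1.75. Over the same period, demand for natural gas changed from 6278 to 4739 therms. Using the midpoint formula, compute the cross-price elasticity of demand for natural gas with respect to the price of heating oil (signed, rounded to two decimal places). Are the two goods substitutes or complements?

%ΔQ_{natural gas} = (4739 − 6278)/avg = -1539/5508.5 = -0.279386…
%ΔP_{heating oil} = (1.75 − 2.55)/avg = -0.8/2.15 = -0.372093…
E_cross = (-1539/5508.5) / (-0.8/2.15) = 0.7508…
E_cross > 0 ⇒ the goods are substitutes.

0.75; substitutes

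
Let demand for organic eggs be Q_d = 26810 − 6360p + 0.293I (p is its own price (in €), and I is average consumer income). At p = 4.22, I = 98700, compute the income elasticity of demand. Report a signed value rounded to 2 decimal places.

1.00

At the given values, Q_d = 26810 − 6360(4.22) + 0.293(98700) = 28889.9.
∂Q_d/∂I = 0.293.
E = (0.293) × (98700/28889.9) = 1.0010…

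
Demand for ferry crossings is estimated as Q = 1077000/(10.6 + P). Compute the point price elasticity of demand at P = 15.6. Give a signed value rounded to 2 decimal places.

-0.60

dQ/dP = −1077000/(10.6 + P)² = -1568.96. At P = 15.6, Q = 41106.9.
Ed = (dQ/dP)·(P/Q) = (-1568.96) × (15.6/41106.9) = -0.5954…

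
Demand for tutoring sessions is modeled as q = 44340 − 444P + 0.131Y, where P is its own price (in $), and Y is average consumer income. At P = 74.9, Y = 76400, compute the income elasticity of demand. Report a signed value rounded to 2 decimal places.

At the given values, q = 44340 − 444(74.9) + 0.131(76400) = 21092.8.
∂q/∂Y = 0.131.
E = (0.131) × (76400/21092.8) = 0.4744…

0.47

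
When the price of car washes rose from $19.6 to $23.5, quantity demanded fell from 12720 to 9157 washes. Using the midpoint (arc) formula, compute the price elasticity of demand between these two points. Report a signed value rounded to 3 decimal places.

-1.800

%ΔQ = (9157 − 12720) / [(12720 + 9157)/2] = -3563/10938.5 = -0.325730…
%ΔP = (23.5 − 19.6) / [(19.6 + 23.5)/2] = 3.9/21.55 = 0.180974…
Arc Ed = %ΔQ / %ΔP = (-3563/10938.5) / (3.9/21.55) = -1.79986…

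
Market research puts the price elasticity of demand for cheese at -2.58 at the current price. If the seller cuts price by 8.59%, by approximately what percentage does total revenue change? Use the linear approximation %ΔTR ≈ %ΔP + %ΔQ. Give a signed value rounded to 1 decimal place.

+13.6%

%ΔQ ≈ Ed × %ΔP = (-2.58) × (-8.59%) = +22.1622%
%ΔTR ≈ %ΔP + %ΔQ = (-8.59%) + (+22.1622%) = +13.5722%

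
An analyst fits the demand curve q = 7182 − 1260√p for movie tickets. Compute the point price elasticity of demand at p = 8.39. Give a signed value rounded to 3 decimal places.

dq/dp = −1260/(2√p) = -217.5. At p = 8.39, q = 3532.35.
Ed = (dq/dp)·(p/q) = (-217.5) × (8.39/3532.35) = -0.51660…

-0.517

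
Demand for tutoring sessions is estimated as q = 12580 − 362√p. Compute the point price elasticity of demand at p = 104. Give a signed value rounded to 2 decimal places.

-0.21

dq/dp = −362/(2√p) = -17.7485. At p = 104, q = 8888.31.
Ed = (dq/dp)·(p/q) = (-17.7485) × (104/8888.31) = -0.2076…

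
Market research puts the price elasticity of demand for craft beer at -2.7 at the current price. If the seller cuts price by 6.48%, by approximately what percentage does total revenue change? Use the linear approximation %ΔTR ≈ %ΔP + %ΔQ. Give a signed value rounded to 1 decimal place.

+11.0%

%ΔQ ≈ Ed × %ΔP = (-2.7) × (-6.48%) = +17.4960%
%ΔTR ≈ %ΔP + %ΔQ = (-6.48%) + (+17.4960%) = +11.0160%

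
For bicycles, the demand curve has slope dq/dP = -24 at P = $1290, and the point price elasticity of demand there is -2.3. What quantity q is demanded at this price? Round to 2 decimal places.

13460.87

Ed = (dq/dP)·(P/q) ⇒ q = (dq/dP)·P/Ed = (-24)·1290/(-2.3) = 13460.8695…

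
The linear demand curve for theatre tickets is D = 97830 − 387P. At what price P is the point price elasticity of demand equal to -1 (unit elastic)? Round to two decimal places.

Ed = −387P/(97830 − 387P). Set this equal to -1:
387P = 1·(97830 − 387P) ⇒ 387P(1 + 1) = 1·97830
P = 1·97830 / (387·2) = 126.3953…

126.40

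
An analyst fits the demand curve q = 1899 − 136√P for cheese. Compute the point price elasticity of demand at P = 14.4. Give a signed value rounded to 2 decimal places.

-0.19

dq/dP = −136/(2√P) = -17.9196. At P = 14.4, q = 1382.92.
Ed = (dq/dP)·(P/q) = (-17.9196) × (14.4/1382.92) = -0.1865…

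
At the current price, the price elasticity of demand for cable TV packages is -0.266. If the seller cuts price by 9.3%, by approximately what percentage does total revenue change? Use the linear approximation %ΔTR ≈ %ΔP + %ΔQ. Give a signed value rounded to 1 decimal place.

-6.8%

%ΔQ ≈ Ed × %ΔP = (-0.266) × (-9.3%) = +2.4738%
%ΔTR ≈ %ΔP + %ΔQ = (-9.3%) + (+2.4738%) = -6.8262%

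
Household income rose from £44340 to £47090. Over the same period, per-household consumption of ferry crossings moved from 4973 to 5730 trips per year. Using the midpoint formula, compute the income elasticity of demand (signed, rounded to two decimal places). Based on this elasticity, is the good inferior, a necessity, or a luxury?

2.35; luxury

%ΔQ = (5730 − 4973)/[( 4973 + 5730)/2] = 757/5351.5 = 0.141455…
%ΔIncome = (47090 − 44340)/[( 44340 + 47090)/2] = 2750/45715 = 0.060155…
E_income = (757/5351.5) / (2750/45715) = 2.3515…
E_income > 1 ⇒ normal good, luxury.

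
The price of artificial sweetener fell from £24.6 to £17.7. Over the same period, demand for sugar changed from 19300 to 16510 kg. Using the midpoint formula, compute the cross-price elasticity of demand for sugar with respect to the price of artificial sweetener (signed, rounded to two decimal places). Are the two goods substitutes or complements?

0.48; substitutes

%ΔQ_{sugar} = (16510 − 19300)/avg = -2790/17905 = -0.155822…
%ΔP_{artificial sweetener} = (17.7 − 24.6)/avg = -6.9/21.15 = -0.326241…
E_cross = (-2790/17905) / (-6.9/21.15) = 0.4776…
E_cross > 0 ⇒ the goods are substitutes.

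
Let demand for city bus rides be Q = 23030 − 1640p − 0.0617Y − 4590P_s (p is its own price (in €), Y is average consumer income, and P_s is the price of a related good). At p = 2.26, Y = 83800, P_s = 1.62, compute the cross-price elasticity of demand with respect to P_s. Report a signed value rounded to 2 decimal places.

-1.11

At the given values, Q = 23030 − 1640(2.26) − 0.0617(83800) − 4590(1.62) = 6717.34.
∂Q/∂P_s = -4590.
E = (-4590) × (1.62/6717.34) = -1.1069…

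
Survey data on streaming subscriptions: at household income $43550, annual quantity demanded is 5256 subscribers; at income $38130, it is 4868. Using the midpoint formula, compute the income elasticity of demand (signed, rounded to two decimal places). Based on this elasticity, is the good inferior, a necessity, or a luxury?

0.58; necessity

%ΔQ = (4868 − 5256)/[( 5256 + 4868)/2] = -388/5062 = -0.076649…
%ΔIncome = (38130 − 43550)/[( 43550 + 38130)/2] = -5420/40840 = -0.132713…
E_income = (-388/5062) / (-5420/40840) = 0.5775…
0 < E_income < 1 ⇒ normal good, necessity.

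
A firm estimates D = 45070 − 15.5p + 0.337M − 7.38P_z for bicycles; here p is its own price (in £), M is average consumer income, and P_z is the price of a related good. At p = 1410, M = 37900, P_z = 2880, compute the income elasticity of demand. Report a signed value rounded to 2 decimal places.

At the given values, D = 45070 − 15.5(1410) + 0.337(37900) − 7.38(2880) = 14732.9.
∂D/∂M = 0.337.
E = (0.337) × (37900/14732.9) = 0.8669…

0.87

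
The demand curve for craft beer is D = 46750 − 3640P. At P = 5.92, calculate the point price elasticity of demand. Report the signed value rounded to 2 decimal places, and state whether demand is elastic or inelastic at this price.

-0.86; inelastic

dD/dP = −3640. At P = 5.92, D = 46750 − 3640(5.92) = 25201.2.
Ed = (dD/dP)·(P/D) = −3640 × (5.92/25201.2) = -0.8550…
|Ed| = 0.86 < 1, so demand is inelastic.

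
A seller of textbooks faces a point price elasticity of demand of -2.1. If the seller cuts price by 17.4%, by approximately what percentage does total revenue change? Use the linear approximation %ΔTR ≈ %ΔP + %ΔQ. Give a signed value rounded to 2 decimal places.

+19.14%

%ΔQ ≈ Ed × %ΔP = (-2.1) × (-17.4%) = +36.5400%
%ΔTR ≈ %ΔP + %ΔQ = (-17.4%) + (+36.5400%) = +19.1400%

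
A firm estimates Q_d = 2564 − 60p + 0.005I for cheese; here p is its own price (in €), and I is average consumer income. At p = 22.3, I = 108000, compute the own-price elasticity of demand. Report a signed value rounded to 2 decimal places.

-0.76

At the given values, Q_d = 2564 − 60(22.3) + 0.005(108000) = 1766.
∂Q_d/∂p = −60.
E = (-60) × (22.3/1766) = -0.7576…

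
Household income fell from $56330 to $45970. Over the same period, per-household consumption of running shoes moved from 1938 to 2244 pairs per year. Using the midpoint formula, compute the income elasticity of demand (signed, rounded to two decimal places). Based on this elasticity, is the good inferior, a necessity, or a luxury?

%ΔQ = (2244 − 1938)/[( 1938 + 2244)/2] = 306/2091 = 0.146341…
%ΔIncome = (45970 − 56330)/[( 56330 + 45970)/2] = -10360/51150 = -0.202541…
E_income = (306/2091) / (-10360/51150) = -0.7225…
E_income < 0 ⇒ inferior good.

-0.72; inferior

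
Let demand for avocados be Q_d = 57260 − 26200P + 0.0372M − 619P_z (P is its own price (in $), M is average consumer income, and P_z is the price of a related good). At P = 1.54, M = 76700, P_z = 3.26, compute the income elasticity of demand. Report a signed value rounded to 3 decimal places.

0.161

At the given values, Q_d = 57260 − 26200(1.54) + 0.0372(76700) − 619(3.26) = 17747.3.
∂Q_d/∂M = 0.0372.
E = (0.0372) × (76700/17747.3) = 0.16077…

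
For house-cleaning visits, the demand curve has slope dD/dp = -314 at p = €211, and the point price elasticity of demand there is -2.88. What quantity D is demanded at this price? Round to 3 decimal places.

23004.861

Ed = (dD/dp)·(p/D) ⇒ D = (dD/dp)·p/Ed = (-314)·211/(-2.88) = 23004.86111…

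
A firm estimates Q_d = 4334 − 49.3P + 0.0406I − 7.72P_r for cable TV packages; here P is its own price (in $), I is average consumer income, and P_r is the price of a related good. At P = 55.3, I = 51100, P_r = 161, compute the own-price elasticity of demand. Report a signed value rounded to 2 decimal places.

At the given values, Q_d = 4334 − 49.3(55.3) + 0.0406(51100) − 7.72(161) = 2439.45.
∂Q_d/∂P = −49.3.
E = (-49.3) × (55.3/2439.45) = -1.1175…

-1.12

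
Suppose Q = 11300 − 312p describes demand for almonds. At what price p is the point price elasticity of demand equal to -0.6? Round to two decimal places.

Ed = −312p/(11300 − 312p). Set this equal to -0.6:
312p = 0.6·(11300 − 312p) ⇒ 312p(1 + 0.6) = 0.6·11300
p = 0.6·11300 / (312·1.6) = 13.5817…

13.58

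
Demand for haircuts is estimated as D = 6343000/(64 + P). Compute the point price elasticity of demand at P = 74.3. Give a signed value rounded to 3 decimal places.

dD/dP = −6343000/(64 + P)² = -331.627. At P = 74.3, D = 45864.1.
Ed = (dD/dP)·(P/D) = (-331.627) × (74.3/45864.1) = -0.53723…

-0.537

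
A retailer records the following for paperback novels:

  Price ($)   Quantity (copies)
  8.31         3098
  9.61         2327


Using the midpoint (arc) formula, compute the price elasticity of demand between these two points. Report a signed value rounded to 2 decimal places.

%ΔQ = (2327 − 3098) / [(3098 + 2327)/2] = -771/2712.5 = -0.284239…
%ΔP = (9.61 − 8.31) / [(8.31 + 9.61)/2] = 1.3/8.96 = 0.145089…
Arc Ed = %ΔQ / %ΔP = (-771/2712.5) / (1.3/8.96) = -1.9590…

-1.96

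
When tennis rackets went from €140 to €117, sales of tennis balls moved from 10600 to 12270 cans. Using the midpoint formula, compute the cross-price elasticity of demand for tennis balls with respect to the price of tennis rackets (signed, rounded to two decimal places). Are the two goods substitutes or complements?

-0.82; complements

%ΔQ_{tennis balls} = (12270 − 10600)/avg = 1670/11435 = 0.146042…
%ΔP_{tennis rackets} = (117 − 140)/avg = -23/128.5 = -0.178988…
E_cross = (1670/11435) / (-23/128.5) = -0.8159…
E_cross < 0 ⇒ the goods are complements.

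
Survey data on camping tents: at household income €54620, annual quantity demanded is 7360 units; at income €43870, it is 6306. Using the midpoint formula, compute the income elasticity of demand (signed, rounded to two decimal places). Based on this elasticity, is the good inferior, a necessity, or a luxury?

%ΔQ = (6306 − 7360)/[( 7360 + 6306)/2] = -1054/6833 = -0.154251…
%ΔIncome = (43870 − 54620)/[( 54620 + 43870)/2] = -10750/49245 = -0.218296…
E_income = (-1054/6833) / (-10750/49245) = 0.7066…
0 < E_income < 1 ⇒ normal good, necessity.

0.71; necessity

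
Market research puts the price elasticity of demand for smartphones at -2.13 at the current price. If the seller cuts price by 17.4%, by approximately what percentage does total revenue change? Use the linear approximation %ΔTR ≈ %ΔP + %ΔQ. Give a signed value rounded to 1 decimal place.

+19.7%

%ΔQ ≈ Ed × %ΔP = (-2.13) × (-17.4%) = +37.0620%
%ΔTR ≈ %ΔP + %ΔQ = (-17.4%) + (+37.0620%) = +19.6620%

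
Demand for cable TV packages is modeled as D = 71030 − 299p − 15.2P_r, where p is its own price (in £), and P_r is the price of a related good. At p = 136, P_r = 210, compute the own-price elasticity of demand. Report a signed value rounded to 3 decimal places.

-1.496

At the given values, D = 71030 − 299(136) − 15.2(210) = 27174.
∂D/∂p = −299.
E = (-299) × (136/27174) = -1.49643…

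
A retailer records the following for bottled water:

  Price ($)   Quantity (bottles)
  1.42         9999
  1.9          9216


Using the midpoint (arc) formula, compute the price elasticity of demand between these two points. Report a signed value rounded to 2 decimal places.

%ΔQ = (9216 − 9999) / [(9999 + 9216)/2] = -783/9607.5 = -0.081498…
%ΔP = (1.9 − 1.42) / [(1.42 + 1.9)/2] = 0.48/1.66 = 0.289156…
Arc Ed = %ΔQ / %ΔP = (-783/9607.5) / (0.48/1.66) = -0.2818…

-0.28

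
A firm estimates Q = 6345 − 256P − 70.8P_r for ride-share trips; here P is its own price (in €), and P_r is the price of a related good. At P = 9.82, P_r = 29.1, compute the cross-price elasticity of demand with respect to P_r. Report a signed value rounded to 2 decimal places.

-1.16

At the given values, Q = 6345 − 256(9.82) − 70.8(29.1) = 1770.8.
∂Q/∂P_r = -70.8.
E = (-70.8) × (29.1/1770.8) = -1.1634…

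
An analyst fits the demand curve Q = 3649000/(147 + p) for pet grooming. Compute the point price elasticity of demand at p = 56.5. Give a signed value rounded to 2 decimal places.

-0.28

dQ/dp = −3649000/(147 + p)² = -88.114. At p = 56.5, Q = 17931.2.
Ed = (dQ/dp)·(p/Q) = (-88.114) × (56.5/17931.2) = -0.2776…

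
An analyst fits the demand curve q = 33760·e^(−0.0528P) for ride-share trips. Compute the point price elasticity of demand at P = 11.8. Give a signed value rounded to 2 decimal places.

dq/dP = −0.0528·q = -955.99. At P = 11.8, q = 18105.9.
Ed = (dq/dP)·(P/q) = (-955.99) × (11.8/18105.9) = -0.6230…

-0.62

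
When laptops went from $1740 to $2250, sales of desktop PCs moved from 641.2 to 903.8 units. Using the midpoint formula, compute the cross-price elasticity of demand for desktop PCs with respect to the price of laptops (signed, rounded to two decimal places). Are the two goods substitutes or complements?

%ΔQ_{desktop PCs} = (903.8 − 641.2)/avg = 262.6/772.5 = 0.339935…
%ΔP_{laptops} = (2250 − 1740)/avg = 510/1995 = 0.255639…
E_cross = (262.6/772.5) / (510/1995) = 1.3297…
E_cross > 0 ⇒ the goods are substitutes.

1.33; substitutes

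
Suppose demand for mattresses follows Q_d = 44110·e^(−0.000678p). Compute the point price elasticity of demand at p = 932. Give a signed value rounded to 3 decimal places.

dQ_d/dp = −0.000678·Q_d = -15.8978. At p = 932, Q_d = 23448.1.
Ed = (dQ_d/dp)·(p/Q_d) = (-15.8978) × (932/23448.1) = -0.63189…

-0.632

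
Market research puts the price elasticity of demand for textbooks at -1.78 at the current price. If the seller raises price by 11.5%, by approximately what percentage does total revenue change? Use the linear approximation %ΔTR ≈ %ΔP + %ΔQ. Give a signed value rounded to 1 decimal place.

-9.0%

%ΔQ ≈ Ed × %ΔP = (-1.78) × (+11.5%) = -20.4700%
%ΔTR ≈ %ΔP + %ΔQ = (+11.5%) + (-20.4700%) = -8.9700%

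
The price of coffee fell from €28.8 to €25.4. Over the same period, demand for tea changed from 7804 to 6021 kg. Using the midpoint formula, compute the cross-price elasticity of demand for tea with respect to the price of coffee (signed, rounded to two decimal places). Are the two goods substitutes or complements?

%ΔQ_{tea} = (6021 − 7804)/avg = -1783/6912.5 = -0.257938…
%ΔP_{coffee} = (25.4 − 28.8)/avg = -3.4/27.1 = -0.125461…
E_cross = (-1783/6912.5) / (-3.4/27.1) = 2.0559…
E_cross > 0 ⇒ the goods are substitutes.

2.06; substitutes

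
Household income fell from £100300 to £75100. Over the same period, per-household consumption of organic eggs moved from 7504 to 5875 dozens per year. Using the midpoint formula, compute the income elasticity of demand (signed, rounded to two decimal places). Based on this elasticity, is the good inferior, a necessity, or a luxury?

%ΔQ = (5875 − 7504)/[( 7504 + 5875)/2] = -1629/6689.5 = -0.243515…
%ΔIncome = (75100 − 100300)/[( 100300 + 75100)/2] = -25200/87700 = -0.287343…
E_income = (-1629/6689.5) / (-25200/87700) = 0.8474…
0 < E_income < 1 ⇒ normal good, necessity.

0.85; necessity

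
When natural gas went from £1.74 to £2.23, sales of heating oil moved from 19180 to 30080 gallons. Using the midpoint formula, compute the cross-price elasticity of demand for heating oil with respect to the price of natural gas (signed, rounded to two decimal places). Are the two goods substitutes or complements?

1.79; substitutes

%ΔQ_{heating oil} = (30080 − 19180)/avg = 10900/24630 = 0.442549…
%ΔP_{natural gas} = (2.23 − 1.74)/avg = 0.49/1.985 = 0.246851…
E_cross = (10900/24630) / (0.49/1.985) = 1.7927…
E_cross > 0 ⇒ the goods are substitutes.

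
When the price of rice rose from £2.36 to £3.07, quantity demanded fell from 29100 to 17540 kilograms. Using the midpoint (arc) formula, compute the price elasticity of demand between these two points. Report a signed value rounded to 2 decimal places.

%ΔQ = (17540 − 29100) / [(29100 + 17540)/2] = -11560/23320 = -0.495711…
%ΔP = (3.07 − 2.36) / [(2.36 + 3.07)/2] = 0.71/2.715 = 0.261510…
Arc Ed = %ΔQ / %ΔP = (-11560/23320) / (0.71/2.715) = -1.8955…

-1.90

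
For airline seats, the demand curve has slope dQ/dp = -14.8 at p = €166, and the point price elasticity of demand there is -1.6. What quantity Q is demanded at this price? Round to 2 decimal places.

1535.50

Ed = (dQ/dp)·(p/Q) ⇒ Q = (dQ/dp)·p/Ed = (-14.8)·166/(-1.6) = 1535.5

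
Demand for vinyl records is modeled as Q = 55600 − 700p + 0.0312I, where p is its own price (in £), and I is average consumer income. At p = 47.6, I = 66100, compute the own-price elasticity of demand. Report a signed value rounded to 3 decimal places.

-1.369

At the given values, Q = 55600 − 700(47.6) + 0.0312(66100) = 24342.32.
∂Q/∂p = −700.
E = (-700) × (47.6/24342.32) = -1.36880…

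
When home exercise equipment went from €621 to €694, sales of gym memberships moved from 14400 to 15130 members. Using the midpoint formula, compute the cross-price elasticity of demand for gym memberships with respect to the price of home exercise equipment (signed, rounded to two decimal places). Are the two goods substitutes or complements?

%ΔQ_{gym memberships} = (15130 − 14400)/avg = 730/14765 = 0.049441…
%ΔP_{home exercise equipment} = (694 − 621)/avg = 73/657.5 = 0.111026…
E_cross = (730/14765) / (73/657.5) = 0.4453…
E_cross > 0 ⇒ the goods are substitutes.

0.45; substitutes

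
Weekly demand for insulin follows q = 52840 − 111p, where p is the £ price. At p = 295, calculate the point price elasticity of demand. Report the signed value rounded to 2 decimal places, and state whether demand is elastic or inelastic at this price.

dq/dp = −111. At p = 295, q = 52840 − 111(295) = 20095.
Ed = (dq/dp)·(p/q) = −111 × (295/20095) = -1.6295…
|Ed| = 1.63 > 1, so demand is elastic.

-1.63; elastic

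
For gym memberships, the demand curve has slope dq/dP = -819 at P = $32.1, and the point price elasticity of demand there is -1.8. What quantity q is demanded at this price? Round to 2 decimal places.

Ed = (dq/dP)·(P/q) ⇒ q = (dq/dP)·P/Ed = (-819)·32.1/(-1.8) = 14605.5

14605.50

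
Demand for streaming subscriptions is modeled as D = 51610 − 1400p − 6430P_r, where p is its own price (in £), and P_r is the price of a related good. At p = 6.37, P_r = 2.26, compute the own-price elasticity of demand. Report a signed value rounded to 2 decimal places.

-0.32

At the given values, D = 51610 − 1400(6.37) − 6430(2.26) = 28160.2.
∂D/∂p = −1400.
E = (-1400) × (6.37/28160.2) = -0.3166…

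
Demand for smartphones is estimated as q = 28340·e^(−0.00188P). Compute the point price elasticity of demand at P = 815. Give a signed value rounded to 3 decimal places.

-1.532

dq/dP = −0.00188·q = -11.5115. At P = 815, q = 6123.14.
Ed = (dq/dP)·(P/q) = (-11.5115) × (815/6123.14) = -1.5322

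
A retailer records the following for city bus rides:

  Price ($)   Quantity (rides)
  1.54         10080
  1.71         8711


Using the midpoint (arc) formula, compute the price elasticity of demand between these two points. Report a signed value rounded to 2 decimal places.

-1.39

%ΔQ = (8711 − 10080) / [(10080 + 8711)/2] = -1369/9395.5 = -0.145708…
%ΔP = (1.71 − 1.54) / [(1.54 + 1.71)/2] = 0.17/1.625 = 0.104615…
Arc Ed = %ΔQ / %ΔP = (-1369/9395.5) / (0.17/1.625) = -1.3927…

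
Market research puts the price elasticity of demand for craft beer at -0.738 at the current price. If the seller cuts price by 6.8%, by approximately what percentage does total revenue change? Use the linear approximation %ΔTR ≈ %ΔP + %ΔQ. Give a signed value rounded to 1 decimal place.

-1.8%

%ΔQ ≈ Ed × %ΔP = (-0.738) × (-6.8%) = +5.0184%
%ΔTR ≈ %ΔP + %ΔQ = (-6.8%) + (+5.0184%) = -1.7816%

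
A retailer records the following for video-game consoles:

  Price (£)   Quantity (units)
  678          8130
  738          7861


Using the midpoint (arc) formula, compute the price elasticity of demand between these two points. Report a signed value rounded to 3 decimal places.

%ΔQ = (7861 − 8130) / [(8130 + 7861)/2] = -269/7995.5 = -0.033643…
%ΔP = (738 − 678) / [(678 + 738)/2] = 60/708 = 0.084745…
Arc Ed = %ΔQ / %ΔP = (-269/7995.5) / (60/708) = -0.39699…

-0.397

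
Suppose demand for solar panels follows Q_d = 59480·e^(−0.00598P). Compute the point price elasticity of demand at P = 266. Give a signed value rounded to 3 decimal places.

-1.591

dQ_d/dP = −0.00598·Q_d = -72.4851. At P = 266, Q_d = 12121.3.
Ed = (dQ_d/dP)·(P/Q_d) = (-72.4851) × (266/12121.3) = -1.59068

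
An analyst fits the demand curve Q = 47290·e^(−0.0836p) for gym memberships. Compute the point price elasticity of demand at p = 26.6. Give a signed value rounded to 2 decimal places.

-2.22

dQ/dp = −0.0836·Q = -427.769. At p = 26.6, Q = 5116.85.
Ed = (dQ/dp)·(p/Q) = (-427.769) × (26.6/5116.85) = -2.2237…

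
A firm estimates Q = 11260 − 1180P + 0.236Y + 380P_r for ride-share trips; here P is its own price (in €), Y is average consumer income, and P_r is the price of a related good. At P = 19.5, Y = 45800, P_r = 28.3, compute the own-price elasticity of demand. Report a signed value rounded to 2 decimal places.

-2.34

At the given values, Q = 11260 − 1180(19.5) + 0.236(45800) + 380(28.3) = 9812.8.
∂Q/∂P = −1180.
E = (-1180) × (19.5/9812.8) = -2.3448…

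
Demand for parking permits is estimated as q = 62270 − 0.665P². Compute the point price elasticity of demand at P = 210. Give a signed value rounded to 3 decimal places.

-1.780

dq/dP = −2·0.665·P = -279.3. At P = 210, q = 32943.5.
Ed = (dq/dP)·(P/q) = (-279.3) × (210/32943.5) = -1.78041…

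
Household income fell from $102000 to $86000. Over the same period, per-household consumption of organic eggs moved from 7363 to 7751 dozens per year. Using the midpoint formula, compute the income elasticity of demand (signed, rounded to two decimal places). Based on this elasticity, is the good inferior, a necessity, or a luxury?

%ΔQ = (7751 − 7363)/[( 7363 + 7751)/2] = 388/7557 = 0.051343…
%ΔIncome = (86000 − 102000)/[( 102000 + 86000)/2] = -16000/94000 = -0.170212…
E_income = (388/7557) / (-16000/94000) = -0.3016…
E_income < 0 ⇒ inferior good.

-0.30; inferior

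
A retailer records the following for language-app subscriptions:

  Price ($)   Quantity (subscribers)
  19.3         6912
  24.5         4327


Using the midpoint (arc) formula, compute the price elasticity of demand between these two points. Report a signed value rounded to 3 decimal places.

-1.937

%ΔQ = (4327 − 6912) / [(6912 + 4327)/2] = -2585/5619.5 = -0.460005…
%ΔP = (24.5 − 19.3) / [(19.3 + 24.5)/2] = 5.2/21.9 = 0.237442…
Arc Ed = %ΔQ / %ΔP = (-2585/5619.5) / (5.2/21.9) = -1.93733…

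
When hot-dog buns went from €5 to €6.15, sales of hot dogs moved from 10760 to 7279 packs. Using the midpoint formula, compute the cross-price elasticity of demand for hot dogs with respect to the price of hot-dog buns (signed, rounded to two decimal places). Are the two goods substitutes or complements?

-1.87; complements

%ΔQ_{hot dogs} = (7279 − 10760)/avg = -3481/9019.5 = -0.385941…
%ΔP_{hot-dog buns} = (6.15 − 5)/avg = 1.15/5.575 = 0.206278…
E_cross = (-3481/9019.5) / (1.15/5.575) = -1.8709…
E_cross < 0 ⇒ the goods are complements.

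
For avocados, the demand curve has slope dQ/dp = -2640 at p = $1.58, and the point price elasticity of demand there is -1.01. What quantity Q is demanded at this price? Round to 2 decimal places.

Ed = (dQ/dp)·(p/Q) ⇒ Q = (dQ/dp)·p/Ed = (-2640)·1.58/(-1.01) = 4129.9009…

4129.90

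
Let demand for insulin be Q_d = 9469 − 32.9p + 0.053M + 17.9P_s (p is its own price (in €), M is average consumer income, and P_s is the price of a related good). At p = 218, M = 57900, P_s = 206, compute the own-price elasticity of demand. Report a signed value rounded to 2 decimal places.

-0.79

At the given values, Q_d = 9469 − 32.9(218) + 0.053(57900) + 17.9(206) = 9052.9.
∂Q_d/∂p = −32.9.
E = (-32.9) × (218/9052.9) = -0.7922…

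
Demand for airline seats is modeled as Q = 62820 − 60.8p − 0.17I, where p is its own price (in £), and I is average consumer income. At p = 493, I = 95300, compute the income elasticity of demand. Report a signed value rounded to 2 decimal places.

-0.97

At the given values, Q = 62820 − 60.8(493) − 0.17(95300) = 16644.6.
∂Q/∂I = -0.17.
E = (-0.17) × (95300/16644.6) = -0.9733…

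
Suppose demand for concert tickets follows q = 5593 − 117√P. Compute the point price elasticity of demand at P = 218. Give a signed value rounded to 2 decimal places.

dq/dP = −117/(2√P) = -3.96212. At P = 218, q = 3865.52.
Ed = (dq/dP)·(P/q) = (-3.96212) × (218/3865.52) = -0.2234…

-0.22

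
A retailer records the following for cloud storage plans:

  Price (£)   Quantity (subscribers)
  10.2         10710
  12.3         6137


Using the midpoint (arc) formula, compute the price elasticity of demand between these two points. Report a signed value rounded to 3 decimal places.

%ΔQ = (6137 − 10710) / [(10710 + 6137)/2] = -4573/8423.5 = -0.542885…
%ΔP = (12.3 − 10.2) / [(10.2 + 12.3)/2] = 2.1/11.25 = 0.186666…
Arc Ed = %ΔQ / %ΔP = (-4573/8423.5) / (2.1/11.25) = -2.90831…

-2.908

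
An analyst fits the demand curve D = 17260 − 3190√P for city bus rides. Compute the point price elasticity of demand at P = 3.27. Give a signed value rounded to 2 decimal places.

dD/dP = −3190/(2√P) = -882.037. At P = 3.27, D = 11491.5.
Ed = (dD/dP)·(P/D) = (-882.037) × (3.27/11491.5) = -0.2509…

-0.25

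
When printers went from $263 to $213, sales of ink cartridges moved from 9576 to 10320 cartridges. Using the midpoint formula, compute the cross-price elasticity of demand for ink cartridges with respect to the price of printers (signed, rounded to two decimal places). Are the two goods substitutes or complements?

-0.36; complements

%ΔQ_{ink cartridges} = (10320 − 9576)/avg = 744/9948 = 0.074788…
%ΔP_{printers} = (213 − 263)/avg = -50/238 = -0.210084…
E_cross = (744/9948) / (-50/238) = -0.3559…
E_cross < 0 ⇒ the goods are complements.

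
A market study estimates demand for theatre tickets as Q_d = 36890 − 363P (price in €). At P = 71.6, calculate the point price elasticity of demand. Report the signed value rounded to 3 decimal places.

-2.385

dQ_d/dP = −363. At P = 71.6, Q_d = 36890 − 363(71.6) = 10899.2.
Ed = (dQ_d/dP)·(P/Q_d) = −363 × (71.6/10899.2) = -2.38465…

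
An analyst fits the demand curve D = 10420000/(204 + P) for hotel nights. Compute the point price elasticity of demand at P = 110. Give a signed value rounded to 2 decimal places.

-0.35

dD/dP = −10420000/(204 + P)² = -105.684. At P = 110, D = 33184.7.
Ed = (dD/dP)·(P/D) = (-105.684) × (110/33184.7) = -0.3503…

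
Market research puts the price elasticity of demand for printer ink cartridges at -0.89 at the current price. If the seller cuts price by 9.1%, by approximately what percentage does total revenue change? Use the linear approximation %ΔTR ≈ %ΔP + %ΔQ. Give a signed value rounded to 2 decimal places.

-1.00%

%ΔQ ≈ Ed × %ΔP = (-0.89) × (-9.1%) = +8.0990%
%ΔTR ≈ %ΔP + %ΔQ = (-9.1%) + (+8.0990%) = -1.0010%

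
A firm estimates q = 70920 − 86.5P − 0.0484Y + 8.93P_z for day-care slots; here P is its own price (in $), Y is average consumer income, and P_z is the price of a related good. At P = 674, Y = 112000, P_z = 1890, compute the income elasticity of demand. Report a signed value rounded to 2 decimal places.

At the given values, q = 70920 − 86.5(674) − 0.0484(112000) + 8.93(1890) = 24075.9.
∂q/∂Y = -0.0484.
E = (-0.0484) × (112000/24075.9) = -0.2251…

-0.23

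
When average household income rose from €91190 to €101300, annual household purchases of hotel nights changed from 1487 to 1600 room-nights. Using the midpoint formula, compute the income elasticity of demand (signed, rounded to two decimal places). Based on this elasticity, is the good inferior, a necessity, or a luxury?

%ΔQ = (1600 − 1487)/[( 1487 + 1600)/2] = 113/1543.5 = 0.073210…
%ΔIncome = (101300 − 91190)/[( 91190 + 101300)/2] = 10110/96245 = 0.105044…
E_income = (113/1543.5) / (10110/96245) = 0.6969…
0 < E_income < 1 ⇒ normal good, necessity.

0.70; necessity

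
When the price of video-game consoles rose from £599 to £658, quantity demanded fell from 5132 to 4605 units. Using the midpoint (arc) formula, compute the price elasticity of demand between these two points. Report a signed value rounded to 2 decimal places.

-1.15

%ΔQ = (4605 − 5132) / [(5132 + 4605)/2] = -527/4868.5 = -0.108246…
%ΔP = (658 − 599) / [(599 + 658)/2] = 59/628.5 = 0.093874…
Arc Ed = %ΔQ / %ΔP = (-527/4868.5) / (59/628.5) = -1.1531…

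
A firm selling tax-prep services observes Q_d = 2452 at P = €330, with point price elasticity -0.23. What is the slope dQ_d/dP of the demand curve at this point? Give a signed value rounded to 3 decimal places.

-1.709

Ed = (dQ_d/dP)·(P/Q_d) ⇒ dQ_d/dP = Ed·Q_d/P = (-0.23)·2452/330 = -1.70896…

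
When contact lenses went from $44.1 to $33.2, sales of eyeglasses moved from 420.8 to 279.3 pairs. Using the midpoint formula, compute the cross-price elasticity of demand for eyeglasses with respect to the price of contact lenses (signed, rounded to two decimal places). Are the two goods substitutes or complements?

%ΔQ_{eyeglasses} = (279.3 − 420.8)/avg = -141.5/350.05 = -0.404227…
%ΔP_{contact lenses} = (33.2 − 44.1)/avg = -10.9/38.65 = -0.282018…
E_cross = (-141.5/350.05) / (-10.9/38.65) = 1.4333…
E_cross > 0 ⇒ the goods are substitutes.

1.43; substitutes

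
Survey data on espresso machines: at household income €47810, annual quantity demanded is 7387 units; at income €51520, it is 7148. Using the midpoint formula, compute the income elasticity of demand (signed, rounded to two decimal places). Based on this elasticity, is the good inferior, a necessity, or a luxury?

-0.44; inferior

%ΔQ = (7148 − 7387)/[( 7387 + 7148)/2] = -239/7267.5 = -0.032886…
%ΔIncome = (51520 − 47810)/[( 47810 + 51520)/2] = 3710/49665 = 0.074700…
E_income = (-239/7267.5) / (3710/49665) = -0.4402…
E_income < 0 ⇒ inferior good.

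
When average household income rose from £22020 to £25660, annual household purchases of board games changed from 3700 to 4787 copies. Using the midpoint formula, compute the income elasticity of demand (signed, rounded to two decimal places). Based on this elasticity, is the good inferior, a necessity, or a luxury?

1.68; luxury

%ΔQ = (4787 − 3700)/[( 3700 + 4787)/2] = 1087/4243.5 = 0.256156…
%ΔIncome = (25660 − 22020)/[( 22020 + 25660)/2] = 3640/23840 = 0.152684…
E_income = (1087/4243.5) / (3640/23840) = 1.6776…
E_income > 1 ⇒ normal good, luxury.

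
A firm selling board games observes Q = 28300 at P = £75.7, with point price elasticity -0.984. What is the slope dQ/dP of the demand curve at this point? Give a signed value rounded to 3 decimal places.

-367.863

Ed = (dQ/dP)·(P/Q) ⇒ dQ/dP = Ed·Q/P = (-0.984)·28300/75.7 = -367.86261…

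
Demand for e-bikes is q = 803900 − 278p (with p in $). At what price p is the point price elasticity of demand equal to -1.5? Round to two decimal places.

Ed = −278p/(803900 − 278p). Set this equal to -1.5:
278p = 1.5·(803900 − 278p) ⇒ 278p(1 + 1.5) = 1.5·803900
p = 1.5·803900 / (278·2.5) = 1735.0359…

1735.04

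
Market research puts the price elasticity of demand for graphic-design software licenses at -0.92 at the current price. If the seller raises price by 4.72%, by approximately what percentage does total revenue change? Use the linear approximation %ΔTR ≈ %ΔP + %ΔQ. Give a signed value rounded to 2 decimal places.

%ΔQ ≈ Ed × %ΔP = (-0.92) × (+4.72%) = -4.3424%
%ΔTR ≈ %ΔP + %ΔQ = (+4.72%) + (-4.3424%) = +0.3776%

+0.38%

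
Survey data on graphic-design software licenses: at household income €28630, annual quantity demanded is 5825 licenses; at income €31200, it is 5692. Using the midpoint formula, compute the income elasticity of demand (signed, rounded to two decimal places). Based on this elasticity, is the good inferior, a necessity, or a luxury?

-0.27; inferior

%ΔQ = (5692 − 5825)/[( 5825 + 5692)/2] = -133/5758.5 = -0.023096…
%ΔIncome = (31200 − 28630)/[( 28630 + 31200)/2] = 2570/29915 = 0.085910…
E_income = (-133/5758.5) / (2570/29915) = -0.2688…
E_income < 0 ⇒ inferior good.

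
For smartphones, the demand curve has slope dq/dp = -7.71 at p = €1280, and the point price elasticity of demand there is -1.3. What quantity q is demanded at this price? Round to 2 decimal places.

7591.38

Ed = (dq/dp)·(p/q) ⇒ q = (dq/dp)·p/Ed = (-7.71)·1280/(-1.3) = 7591.3846…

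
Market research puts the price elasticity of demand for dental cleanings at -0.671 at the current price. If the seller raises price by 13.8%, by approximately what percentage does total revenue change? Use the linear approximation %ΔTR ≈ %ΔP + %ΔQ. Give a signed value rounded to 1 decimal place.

%ΔQ ≈ Ed × %ΔP = (-0.671) × (+13.8%) = -9.2598%
%ΔTR ≈ %ΔP + %ΔQ = (+13.8%) + (-9.2598%) = +4.5402%

+4.5%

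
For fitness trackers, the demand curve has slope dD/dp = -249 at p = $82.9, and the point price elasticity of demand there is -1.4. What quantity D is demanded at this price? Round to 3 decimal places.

14744.357

Ed = (dD/dp)·(p/D) ⇒ D = (dD/dp)·p/Ed = (-249)·82.9/(-1.4) = 14744.35714…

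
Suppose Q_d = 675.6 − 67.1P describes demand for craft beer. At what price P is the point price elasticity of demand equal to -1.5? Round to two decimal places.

Ed = −67.1P/(675.6 − 67.1P). Set this equal to -1.5:
67.1P = 1.5·(675.6 − 67.1P) ⇒ 67.1P(1 + 1.5) = 1.5·675.6
P = 1.5·675.6 / (67.1·2.5) = 6.0411…

6.04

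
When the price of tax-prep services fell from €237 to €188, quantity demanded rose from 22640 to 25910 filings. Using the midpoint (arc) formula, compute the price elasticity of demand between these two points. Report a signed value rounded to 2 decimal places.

-0.58

%ΔQ = (25910 − 22640) / [(22640 + 25910)/2] = 3270/24275 = 0.134706…
%ΔP = (188 − 237) / [(237 + 188)/2] = -49/212.5 = -0.230588…
Arc Ed = %ΔQ / %ΔP = (3270/24275) / (-49/212.5) = -0.5841…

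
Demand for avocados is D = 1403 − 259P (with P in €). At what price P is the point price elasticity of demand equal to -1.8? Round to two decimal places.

3.48

Ed = −259P/(1403 − 259P). Set this equal to -1.8:
259P = 1.8·(1403 − 259P) ⇒ 259P(1 + 1.8) = 1.8·1403
P = 1.8·1403 / (259·2.8) = 3.4823…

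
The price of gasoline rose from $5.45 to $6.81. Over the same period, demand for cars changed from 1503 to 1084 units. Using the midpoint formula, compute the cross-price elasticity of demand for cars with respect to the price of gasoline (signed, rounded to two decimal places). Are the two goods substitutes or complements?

%ΔQ_{cars} = (1084 − 1503)/avg = -419/1293.5 = -0.323927…
%ΔP_{gasoline} = (6.81 − 5.45)/avg = 1.36/6.13 = 0.221859…
E_cross = (-419/1293.5) / (1.36/6.13) = -1.4600…
E_cross < 0 ⇒ the goods are complements.

-1.46; complements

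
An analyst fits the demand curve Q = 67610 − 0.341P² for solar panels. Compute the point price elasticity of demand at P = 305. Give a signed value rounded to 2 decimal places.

dQ/dP = −2·0.341·P = -208.01. At P = 305, Q = 35888.475.
Ed = (dQ/dP)·(P/Q) = (-208.01) × (305/35888.475) = -1.7677…

-1.77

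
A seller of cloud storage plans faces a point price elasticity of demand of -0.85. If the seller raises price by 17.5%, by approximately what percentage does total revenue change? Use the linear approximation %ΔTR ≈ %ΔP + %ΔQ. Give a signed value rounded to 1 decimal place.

%ΔQ ≈ Ed × %ΔP = (-0.85) × (+17.5%) = -14.8750%
%ΔTR ≈ %ΔP + %ΔQ = (+17.5%) + (-14.8750%) = +2.6250%

+2.6%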